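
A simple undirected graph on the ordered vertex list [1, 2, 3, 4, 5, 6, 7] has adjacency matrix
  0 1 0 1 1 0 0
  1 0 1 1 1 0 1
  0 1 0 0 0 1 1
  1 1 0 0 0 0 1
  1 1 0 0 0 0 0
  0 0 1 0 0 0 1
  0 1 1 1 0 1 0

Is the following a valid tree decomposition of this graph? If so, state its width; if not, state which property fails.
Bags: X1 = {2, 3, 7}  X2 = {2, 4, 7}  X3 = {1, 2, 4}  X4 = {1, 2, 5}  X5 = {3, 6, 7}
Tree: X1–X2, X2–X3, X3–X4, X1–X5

Vertex coverage: the bags together contain {1, 2, 3, 4, 5, 6, 7}, the full vertex set. Edge coverage: each edge of G has both endpoints in at least one bag. Running intersection: for every vertex, the bags containing it form a connected subtree. All three properties hold, so this is a valid tree decomposition of width max|bag| − 1 = 2, and hence tw(G) ≤ 2.

Yes; width 2.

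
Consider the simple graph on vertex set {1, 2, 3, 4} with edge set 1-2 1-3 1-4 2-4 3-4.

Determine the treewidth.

2

A width-2 tree decomposition is:
Bags: B1 = {1, 3, 4}  B2 = {1, 2, 4}
Tree: B1–B2
Every bag has size at most 3, so the width is 3 − 1 = 2 and tw(G) ≤ 2. Conversely, {1, 2, 4} is a clique of size 3, and the vertices of any clique must share a bag in every tree decomposition; so some bag has ≥ 3 vertices and tw(G) ≥ 2. Hence tw(G) = 2 exactly.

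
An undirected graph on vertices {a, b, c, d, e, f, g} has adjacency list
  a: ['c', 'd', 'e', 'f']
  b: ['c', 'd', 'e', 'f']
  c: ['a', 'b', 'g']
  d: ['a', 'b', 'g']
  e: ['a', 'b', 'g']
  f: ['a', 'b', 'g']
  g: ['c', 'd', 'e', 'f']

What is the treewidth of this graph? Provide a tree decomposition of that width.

Every bag has size at most 4, so the width is 4 − 1 = 3 and tw(G) ≤ 3. For the lower bound: the 4 vertex sets {a,d}, {e,g}, {b}, {c} are disjoint, each induces a connected subgraph, and every pair is joined by at least one edge of G. Contracting each set to a single vertex therefore yields K_{4} as a minor, and since treewidth is minor-monotone, tw(G) ≥ tw(K_{4}) = 3. The upper and lower bounds meet at 3, so that is the treewidth.

Treewidth 3.
One optimal decomposition is:
Bags: B1 = {a, b, d, g}  B2 = {a, b, e, g}  B3 = {a, b, c, g}  B4 = {a, b, f, g}
Tree: B1–B2, B2–B3, B3–B4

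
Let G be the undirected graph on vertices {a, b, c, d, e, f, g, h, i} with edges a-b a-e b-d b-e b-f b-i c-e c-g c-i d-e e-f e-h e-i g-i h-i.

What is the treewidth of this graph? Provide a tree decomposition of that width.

Treewidth 2.
One such decomposition:
Bags: B1 = {c, e, i}  B2 = {e, h, i}  B3 = {b, e, i}  B4 = {a, b, e}  B5 = {c, g, i}  B6 = {b, e, f}  B7 = {b, d, e}
Tree: B1–B2, B1–B3, B3–B4, B1–B5, B3–B6, B3–B7

Each bag holds 3 vertices, so the decomposition has width 2, which upper-bounds the treewidth. For the lower bound, the 3 vertices {c, g, i} are pairwise adjacent, and any tree decomposition puts a clique entirely inside one bag — forcing width ≥ 2. Combining the bounds, tw(G) = 2.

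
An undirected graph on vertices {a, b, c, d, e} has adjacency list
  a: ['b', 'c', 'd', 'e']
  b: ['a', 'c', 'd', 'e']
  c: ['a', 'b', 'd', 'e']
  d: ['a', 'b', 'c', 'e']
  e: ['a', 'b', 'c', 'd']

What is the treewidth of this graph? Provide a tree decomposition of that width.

Treewidth 4.
One optimal decomposition is:
Bags: B1 = {a, b, c, d, e}
Tree: (single bag)

A single bag containing all 5 vertices is trivially a valid decomposition of width 4. For the lower bound, the 5 vertices {a, b, c, d, e} are pairwise adjacent, and any tree decomposition puts a clique entirely inside one bag — forcing width ≥ 4. Combining the bounds, tw(G) = 4.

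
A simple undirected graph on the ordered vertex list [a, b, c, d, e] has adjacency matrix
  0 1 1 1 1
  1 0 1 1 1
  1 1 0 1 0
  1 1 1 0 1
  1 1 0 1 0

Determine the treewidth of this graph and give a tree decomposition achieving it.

Each bag holds 4 vertices, so the decomposition has width 3, which upper-bounds the treewidth. On the other hand G contains the 4-clique {a, b, d, e}. A clique must lie in a single bag of any decomposition, so no decomposition can have width below 3. Combining the bounds, tw(G) = 3.

Treewidth 3.
Bags: B1 = {a, b, c, d}  B2 = {a, b, d, e}
Tree: B1–B2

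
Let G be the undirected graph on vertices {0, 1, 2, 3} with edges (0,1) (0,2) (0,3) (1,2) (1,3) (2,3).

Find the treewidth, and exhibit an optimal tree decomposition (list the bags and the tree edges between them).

A single bag containing all 4 vertices is trivially a valid decomposition of width 3. For the lower bound, the 4 vertices {0, 1, 2, 3} are pairwise adjacent, and any tree decomposition puts a clique entirely inside one bag — forcing width ≥ 3. Combining the bounds, tw(G) = 3.

Treewidth 3.
Bags: B1 = {0, 1, 2, 3}
Tree: (single bag)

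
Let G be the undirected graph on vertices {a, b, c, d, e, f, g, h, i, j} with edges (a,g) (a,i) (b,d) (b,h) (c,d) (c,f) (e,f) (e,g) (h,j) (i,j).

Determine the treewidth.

A width-2 tree decomposition is:
Bags: B1 = {a, g, i}  B2 = {g, i, j}  B3 = {g, h, j}  B4 = {b, g, h}  B5 = {b, d, g}  B6 = {c, d, g}  B7 = {c, f, g}  B8 = {e, f, g}
Tree: B1–B2, B2–B3, B3–B4, B4–B5, B5–B6, B6–B7, B7–B8
Every bag has size at most 3, so the width is 3 − 1 = 2 and tw(G) ≤ 2. For the lower bound, G contains the cycle g–a–i–j–h–b–d–c–f–e–g, so G is not a forest; only forests have treewidth ≤ 1, hence tw(G) ≥ 2. Combining the bounds, tw(G) = 2.

2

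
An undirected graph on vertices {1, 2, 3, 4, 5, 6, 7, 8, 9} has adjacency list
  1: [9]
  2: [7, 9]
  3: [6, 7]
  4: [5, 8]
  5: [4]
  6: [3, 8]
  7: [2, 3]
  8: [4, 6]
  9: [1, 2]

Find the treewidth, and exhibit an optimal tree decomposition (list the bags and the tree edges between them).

Every bag has size at most 2, so the width is 2 − 1 = 1 and tw(G) ≤ 1. G has an edge, so its treewidth is at least 1. Hence tw(G) = 1 exactly.

Treewidth 1.
One optimal decomposition is:
Bags: B1 = {1, 9}  B2 = {2, 9}  B3 = {2, 7}  B4 = {3, 7}  B5 = {3, 6}  B6 = {6, 8}  B7 = {4, 8}  B8 = {4, 5}
Tree: B1–B2, B2–B3, B3–B4, B4–B5, B5–B6, B6–B7, B7–B8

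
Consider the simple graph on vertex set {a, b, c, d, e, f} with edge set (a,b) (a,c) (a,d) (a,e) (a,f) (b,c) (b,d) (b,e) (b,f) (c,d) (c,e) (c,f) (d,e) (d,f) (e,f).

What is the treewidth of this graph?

A width-5 tree decomposition is:
Bags: B1 = {a, b, c, d, e, f}
Tree: (single bag)
A single bag containing all 6 vertices is trivially a valid decomposition of width 5. Conversely, {a, b, c, d, e, f} is a clique of size 6, and the vertices of any clique must share a bag in every tree decomposition; so some bag has ≥ 6 vertices and tw(G) ≥ 5. Therefore the treewidth is 5.

5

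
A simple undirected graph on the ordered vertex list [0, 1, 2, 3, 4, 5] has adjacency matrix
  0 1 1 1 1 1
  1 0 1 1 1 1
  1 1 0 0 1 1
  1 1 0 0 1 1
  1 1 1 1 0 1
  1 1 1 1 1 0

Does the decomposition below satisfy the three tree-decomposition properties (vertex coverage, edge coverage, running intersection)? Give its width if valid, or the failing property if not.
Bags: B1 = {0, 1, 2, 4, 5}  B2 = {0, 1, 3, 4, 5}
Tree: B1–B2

Yes; width 4.

Checking the three conditions: (i) the bags cover all of {0, 1, 2, 3, 4, 5}; (ii) for each edge, some bag contains both endpoints; (iii) the bags containing any fixed vertex form a subtree. All hold, so the decomposition is valid with width 5 − 1 = 4.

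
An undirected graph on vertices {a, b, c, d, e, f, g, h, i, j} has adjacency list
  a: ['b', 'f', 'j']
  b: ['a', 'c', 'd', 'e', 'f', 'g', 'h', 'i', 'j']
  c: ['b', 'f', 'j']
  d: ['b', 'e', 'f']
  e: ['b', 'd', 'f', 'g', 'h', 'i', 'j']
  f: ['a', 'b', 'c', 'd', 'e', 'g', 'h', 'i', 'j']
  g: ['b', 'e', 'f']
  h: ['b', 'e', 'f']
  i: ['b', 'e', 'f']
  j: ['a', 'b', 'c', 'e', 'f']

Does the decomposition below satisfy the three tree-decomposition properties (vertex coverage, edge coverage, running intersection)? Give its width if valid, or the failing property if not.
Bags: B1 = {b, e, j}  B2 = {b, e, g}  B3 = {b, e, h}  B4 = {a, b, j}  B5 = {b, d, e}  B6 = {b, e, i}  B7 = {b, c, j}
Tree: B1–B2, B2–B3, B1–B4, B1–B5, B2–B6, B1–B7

No — vertex f appears in no bag.

A tree decomposition must satisfy three properties: every vertex lies in some bag; for every edge, both endpoints lie together in some bag; and for every vertex, the bags containing it form a connected subtree. Here vertex f appears in no bag, so the decomposition is invalid.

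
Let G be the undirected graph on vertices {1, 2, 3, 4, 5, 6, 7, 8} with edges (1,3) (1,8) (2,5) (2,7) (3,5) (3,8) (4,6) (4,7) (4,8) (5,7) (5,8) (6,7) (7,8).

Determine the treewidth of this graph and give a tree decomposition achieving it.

Treewidth 2.
One optimal decomposition is:
Bags: B1 = {4, 7, 8}  B2 = {5, 7, 8}  B3 = {2, 5, 7}  B4 = {3, 5, 8}  B5 = {1, 3, 8}  B6 = {4, 6, 7}
Tree: B1–B2, B2–B3, B2–B4, B4–B5, B1–B6

The largest bag has 3 vertices, giving width 2; this decomposition certifies tw(G) ≤ 2. Conversely, {1, 3, 8} is a clique of size 3, and the vertices of any clique must share a bag in every tree decomposition; so some bag has ≥ 3 vertices and tw(G) ≥ 2. Hence tw(G) = 2 exactly.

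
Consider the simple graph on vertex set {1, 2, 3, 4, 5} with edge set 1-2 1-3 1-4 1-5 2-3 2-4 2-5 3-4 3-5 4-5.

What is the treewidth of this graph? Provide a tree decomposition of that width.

Treewidth 4.
One optimal decomposition is:
Bags: B1 = {1, 2, 3, 4, 5}
Tree: (single bag)

A single bag containing all 5 vertices is trivially a valid decomposition of width 4. Conversely, {1, 2, 3, 4, 5} is a clique of size 5, and the vertices of any clique must share a bag in every tree decomposition; so some bag has ≥ 5 vertices and tw(G) ≥ 4. The upper and lower bounds meet at 4, so that is the treewidth.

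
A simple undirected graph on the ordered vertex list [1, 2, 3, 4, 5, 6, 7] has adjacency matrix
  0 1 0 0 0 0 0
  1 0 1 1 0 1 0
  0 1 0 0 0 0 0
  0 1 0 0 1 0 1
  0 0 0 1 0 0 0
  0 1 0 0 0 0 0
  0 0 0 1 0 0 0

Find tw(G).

A width-1 tree decomposition is:
Bags: B1 = {2, 6}  B2 = {2, 3}  B3 = {2, 4}  B4 = {4, 7}  B5 = {4, 5}  B6 = {1, 2}
Tree: B1–B2, B2–B3, B3–B4, B4–B5, B3–B6
Every bag has size at most 2, so the width is 2 − 1 = 1 and tw(G) ≤ 1. Since G has at least one edge (e.g. 2–6), it is not an edgeless graph, so tw(G) ≥ 1. Hence tw(G) = 1 exactly.

1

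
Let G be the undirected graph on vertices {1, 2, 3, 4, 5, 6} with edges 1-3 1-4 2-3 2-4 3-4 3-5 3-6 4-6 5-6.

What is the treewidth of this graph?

2

A width-2 tree decomposition is:
Bags: B1 = {3, 4, 6}  B2 = {3, 5, 6}  B3 = {2, 3, 4}  B4 = {1, 3, 4}
Tree: B1–B2, B1–B3, B3–B4
Every bag has size at most 3, so the width is 3 − 1 = 2 and tw(G) ≤ 2. On the other hand G contains the 3-clique {1, 3, 4}. A clique must lie in a single bag of any decomposition, so no decomposition can have width below 2. Combining the bounds, tw(G) = 2.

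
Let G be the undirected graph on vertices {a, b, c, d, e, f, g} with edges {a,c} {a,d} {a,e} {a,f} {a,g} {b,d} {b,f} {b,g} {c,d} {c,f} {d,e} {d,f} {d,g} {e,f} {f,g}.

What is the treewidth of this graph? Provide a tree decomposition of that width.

Each bag holds 4 vertices, so the decomposition has width 3, which upper-bounds the treewidth. On the other hand G contains the 4-clique {a, d, f, g}. A clique must lie in a single bag of any decomposition, so no decomposition can have width below 3. The upper and lower bounds meet at 3, so that is the treewidth.

Treewidth 3.
Bags: B1 = {a, d, e, f}  B2 = {a, c, d, f}  B3 = {a, d, f, g}  B4 = {b, d, f, g}
Tree: B1–B2, B2–B3, B3–B4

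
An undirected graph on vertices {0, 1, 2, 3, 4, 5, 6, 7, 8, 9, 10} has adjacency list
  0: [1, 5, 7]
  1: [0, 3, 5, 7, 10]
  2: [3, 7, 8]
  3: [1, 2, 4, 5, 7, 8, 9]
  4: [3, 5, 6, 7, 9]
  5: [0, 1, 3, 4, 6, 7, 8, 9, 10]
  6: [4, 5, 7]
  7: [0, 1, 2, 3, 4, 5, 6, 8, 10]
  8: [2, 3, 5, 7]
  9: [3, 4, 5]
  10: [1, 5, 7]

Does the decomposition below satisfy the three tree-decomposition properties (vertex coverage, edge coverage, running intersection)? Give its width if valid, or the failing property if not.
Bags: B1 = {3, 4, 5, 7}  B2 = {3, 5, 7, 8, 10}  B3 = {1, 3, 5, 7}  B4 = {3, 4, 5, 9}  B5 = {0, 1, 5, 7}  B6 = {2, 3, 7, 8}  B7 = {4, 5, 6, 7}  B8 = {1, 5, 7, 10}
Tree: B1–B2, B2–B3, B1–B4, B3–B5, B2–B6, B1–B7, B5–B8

A tree decomposition must satisfy three properties: every vertex lies in some bag; for every edge, both endpoints lie together in some bag; and for every vertex, the bags containing it form a connected subtree. Here bags containing vertex 10 are not connected in the tree, so the decomposition is invalid.

No — bags containing vertex 10 are not connected in the tree.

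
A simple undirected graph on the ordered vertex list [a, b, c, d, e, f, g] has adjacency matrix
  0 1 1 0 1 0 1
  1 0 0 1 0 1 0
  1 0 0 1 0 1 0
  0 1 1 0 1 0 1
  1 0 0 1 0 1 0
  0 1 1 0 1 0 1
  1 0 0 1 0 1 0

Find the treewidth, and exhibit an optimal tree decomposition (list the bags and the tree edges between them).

Every bag has size at most 4, so the width is 4 − 1 = 3 and tw(G) ≤ 3. For the lower bound: the 4 vertex sets {a,b}, {f,g}, {d}, {e} are disjoint, each induces a connected subgraph, and every pair is joined by at least one edge of G. Contracting each set to a single vertex therefore yields K_{4} as a minor, and since treewidth is minor-monotone, tw(G) ≥ tw(K_{4}) = 3. Combining the bounds, tw(G) = 3.

Treewidth 3.
One such decomposition:
Bags: B1 = {a, b, d, f}  B2 = {a, d, f, g}  B3 = {a, d, e, f}  B4 = {a, c, d, f}
Tree: B1–B2, B2–B3, B3–B4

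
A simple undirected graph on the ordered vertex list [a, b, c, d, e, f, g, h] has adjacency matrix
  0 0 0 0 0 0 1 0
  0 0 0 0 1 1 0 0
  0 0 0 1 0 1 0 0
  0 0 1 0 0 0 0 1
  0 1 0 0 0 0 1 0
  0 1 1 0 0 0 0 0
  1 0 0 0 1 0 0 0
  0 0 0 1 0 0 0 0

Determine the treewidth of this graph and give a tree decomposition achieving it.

Treewidth 1.
One optimal decomposition is:
Bags: B1 = {d, h}  B2 = {c, d}  B3 = {c, f}  B4 = {b, f}  B5 = {b, e}  B6 = {e, g}  B7 = {a, g}
Tree: B1–B2, B2–B3, B3–B4, B4–B5, B5–B6, B6–B7

The largest bag has 2 vertices, giving width 1; this decomposition certifies tw(G) ≤ 1. G has an edge, so its treewidth is at least 1. Combining the bounds, tw(G) = 1.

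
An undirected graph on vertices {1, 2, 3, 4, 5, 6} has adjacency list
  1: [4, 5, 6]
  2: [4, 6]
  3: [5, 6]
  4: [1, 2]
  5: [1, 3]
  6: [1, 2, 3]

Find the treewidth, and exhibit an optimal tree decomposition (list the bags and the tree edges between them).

Treewidth 2.
Bags: B1 = {1, 2, 4}  B2 = {1, 2, 6}  B3 = {1, 5, 6}  B4 = {3, 5, 6}
Tree: B1–B2, B2–B3, B3–B4

The largest bag has 3 vertices, giving width 2; this decomposition certifies tw(G) ≤ 2. The edges 4–2–6–1–4 form a cycle, so G is not a tree and its treewidth is at least 2. The upper and lower bounds meet at 2, so that is the treewidth.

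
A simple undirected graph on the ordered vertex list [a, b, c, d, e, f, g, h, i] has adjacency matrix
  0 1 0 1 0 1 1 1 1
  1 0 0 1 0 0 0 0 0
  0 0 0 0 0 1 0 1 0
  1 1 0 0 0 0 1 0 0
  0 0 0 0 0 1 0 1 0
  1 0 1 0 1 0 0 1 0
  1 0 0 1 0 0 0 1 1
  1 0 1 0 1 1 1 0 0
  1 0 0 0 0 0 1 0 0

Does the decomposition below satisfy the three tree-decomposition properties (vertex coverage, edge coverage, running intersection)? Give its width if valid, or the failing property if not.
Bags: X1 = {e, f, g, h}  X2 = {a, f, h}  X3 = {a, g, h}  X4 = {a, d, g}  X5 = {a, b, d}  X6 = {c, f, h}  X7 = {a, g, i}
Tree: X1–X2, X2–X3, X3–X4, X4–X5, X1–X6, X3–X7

No — bags containing vertex g are not connected in the tree.

A tree decomposition must satisfy three properties: every vertex lies in some bag; for every edge, both endpoints lie together in some bag; and for every vertex, the bags containing it form a connected subtree. Here bags containing vertex g are not connected in the tree, so the decomposition is invalid.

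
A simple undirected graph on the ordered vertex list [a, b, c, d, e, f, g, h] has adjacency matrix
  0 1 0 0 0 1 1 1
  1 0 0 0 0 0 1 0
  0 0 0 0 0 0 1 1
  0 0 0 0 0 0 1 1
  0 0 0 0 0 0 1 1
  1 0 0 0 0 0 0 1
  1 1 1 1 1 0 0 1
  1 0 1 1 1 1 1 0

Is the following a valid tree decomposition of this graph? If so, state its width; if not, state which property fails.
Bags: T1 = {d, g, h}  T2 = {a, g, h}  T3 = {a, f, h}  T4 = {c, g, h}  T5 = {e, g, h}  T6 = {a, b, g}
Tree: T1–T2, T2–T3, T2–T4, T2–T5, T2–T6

Yes; width 2.

Checking the three conditions: (i) the bags cover all of {a, b, c, d, e, f, g, h}; (ii) for each edge, some bag contains both endpoints; (iii) the bags containing any fixed vertex form a subtree. All hold, so the decomposition is valid with width 3 − 1 = 2.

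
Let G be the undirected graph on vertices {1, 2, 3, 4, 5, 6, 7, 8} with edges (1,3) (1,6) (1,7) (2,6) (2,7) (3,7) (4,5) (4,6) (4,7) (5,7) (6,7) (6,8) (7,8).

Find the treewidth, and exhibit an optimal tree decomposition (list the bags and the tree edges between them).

Treewidth 2.
One such decomposition:
Bags: B1 = {4, 6, 7}  B2 = {2, 6, 7}  B3 = {4, 5, 7}  B4 = {1, 6, 7}  B5 = {6, 7, 8}  B6 = {1, 3, 7}
Tree: B1–B2, B1–B3, B1–B4, B2–B5, B4–B6

The largest bag has 3 vertices, giving width 2; this decomposition certifies tw(G) ≤ 2. On the other hand G contains the 3-clique {1, 3, 7}. A clique must lie in a single bag of any decomposition, so no decomposition can have width below 2. Hence tw(G) = 2 exactly.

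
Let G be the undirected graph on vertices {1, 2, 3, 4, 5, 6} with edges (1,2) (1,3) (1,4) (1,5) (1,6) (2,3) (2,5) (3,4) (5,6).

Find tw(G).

2

A width-2 tree decomposition is:
Bags: B1 = {1, 2, 5}  B2 = {1, 2, 3}  B3 = {1, 5, 6}  B4 = {1, 3, 4}
Tree: B1–B2, B1–B3, B2–B4
Every bag has size at most 3, so the width is 3 − 1 = 2 and tw(G) ≤ 2. For the lower bound, the 3 vertices {1, 2, 3} are pairwise adjacent, and any tree decomposition puts a clique entirely inside one bag — forcing width ≥ 2. Therefore the treewidth is 2.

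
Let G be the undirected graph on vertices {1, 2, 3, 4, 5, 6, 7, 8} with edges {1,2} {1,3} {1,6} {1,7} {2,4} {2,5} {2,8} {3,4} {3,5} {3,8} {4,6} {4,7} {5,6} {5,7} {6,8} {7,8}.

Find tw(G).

4

A width-4 tree decomposition is:
Bags: B1 = {2, 3, 4, 6, 7}  B2 = {1, 2, 3, 6, 7}  B3 = {2, 3, 6, 7, 8}  B4 = {2, 3, 5, 6, 7}
Tree: B1–B2, B2–B3, B3–B4
The largest bag has 5 vertices, giving width 4; this decomposition certifies tw(G) ≤ 4. For the lower bound: the 5 vertex sets {2,4}, {1,3}, {7,8}, {6}, {5} are disjoint, each induces a connected subgraph, and every pair is joined by at least one edge of G. Contracting each set to a single vertex therefore yields K_{5} as a minor, and since treewidth is minor-monotone, tw(G) ≥ tw(K_{5}) = 4. Combining the bounds, tw(G) = 4.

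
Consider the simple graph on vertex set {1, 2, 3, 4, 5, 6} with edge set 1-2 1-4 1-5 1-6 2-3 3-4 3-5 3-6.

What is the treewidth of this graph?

2

A width-2 tree decomposition is:
Bags: B1 = {1, 3, 5}  B2 = {1, 3, 6}  B3 = {1, 2, 3}  B4 = {1, 3, 4}
Tree: B1–B2, B2–B3, B3–B4
The largest bag has 3 vertices, giving width 2; this decomposition certifies tw(G) ≤ 2. The edges 5–3–6–1–5 form a cycle, so G is not a tree and its treewidth is at least 2. The upper and lower bounds meet at 2, so that is the treewidth.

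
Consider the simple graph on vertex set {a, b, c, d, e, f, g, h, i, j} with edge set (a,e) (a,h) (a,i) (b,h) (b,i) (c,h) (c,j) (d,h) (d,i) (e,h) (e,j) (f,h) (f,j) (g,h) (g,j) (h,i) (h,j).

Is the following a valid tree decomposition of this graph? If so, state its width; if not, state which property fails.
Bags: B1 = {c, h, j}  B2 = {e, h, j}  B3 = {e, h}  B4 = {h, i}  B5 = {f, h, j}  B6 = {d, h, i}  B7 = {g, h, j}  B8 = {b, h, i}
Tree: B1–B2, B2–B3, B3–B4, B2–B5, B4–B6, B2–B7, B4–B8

A tree decomposition must satisfy three properties: every vertex lies in some bag; for every edge, both endpoints lie together in some bag; and for every vertex, the bags containing it form a connected subtree. Here vertex a appears in no bag, so the decomposition is invalid.

No — vertex a appears in no bag.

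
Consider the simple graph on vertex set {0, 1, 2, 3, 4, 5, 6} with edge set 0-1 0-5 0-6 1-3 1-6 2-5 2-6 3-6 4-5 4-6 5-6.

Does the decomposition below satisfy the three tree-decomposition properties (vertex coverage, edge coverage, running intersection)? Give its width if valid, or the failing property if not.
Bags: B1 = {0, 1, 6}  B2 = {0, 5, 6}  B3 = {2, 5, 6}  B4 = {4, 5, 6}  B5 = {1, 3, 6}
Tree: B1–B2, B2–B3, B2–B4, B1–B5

Yes; width 2.

Every vertex of G appears in some bag (union = {0, 1, 2, 3, 4, 5, 6}); every edge is covered by a bag; and for each vertex v the set of bags containing v is connected in the bag tree. The decomposition is therefore valid. The largest bag has 3 vertices, so the width is 2.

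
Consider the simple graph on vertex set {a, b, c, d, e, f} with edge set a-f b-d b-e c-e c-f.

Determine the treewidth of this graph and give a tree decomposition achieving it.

Treewidth 1.
One such decomposition:
Bags: B1 = {c, e}  B2 = {c, f}  B3 = {b, e}  B4 = {b, d}  B5 = {a, f}
Tree: B1–B2, B1–B3, B3–B4, B2–B5

Each bag holds 2 vertices, so the decomposition has width 1, which upper-bounds the treewidth. Since G has at least one edge (e.g. e–c), it is not an edgeless graph, so tw(G) ≥ 1. The upper and lower bounds meet at 1, so that is the treewidth.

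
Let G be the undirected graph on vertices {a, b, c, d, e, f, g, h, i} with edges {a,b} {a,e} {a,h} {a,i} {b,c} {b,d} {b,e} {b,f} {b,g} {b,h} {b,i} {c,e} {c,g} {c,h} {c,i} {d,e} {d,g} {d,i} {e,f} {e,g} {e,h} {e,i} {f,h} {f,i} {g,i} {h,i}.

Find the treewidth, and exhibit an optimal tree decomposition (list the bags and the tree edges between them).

Each bag holds 5 vertices, so the decomposition has width 4, which upper-bounds the treewidth. For the lower bound, the 5 vertices {b, d, e, g, i} are pairwise adjacent, and any tree decomposition puts a clique entirely inside one bag — forcing width ≥ 4. Hence tw(G) = 4 exactly.

Treewidth 4.
Bags: B1 = {b, c, e, h, i}  B2 = {b, c, e, g, i}  B3 = {a, b, e, h, i}  B4 = {b, d, e, g, i}  B5 = {b, e, f, h, i}
Tree: B1–B2, B1–B3, B2–B4, B3–B5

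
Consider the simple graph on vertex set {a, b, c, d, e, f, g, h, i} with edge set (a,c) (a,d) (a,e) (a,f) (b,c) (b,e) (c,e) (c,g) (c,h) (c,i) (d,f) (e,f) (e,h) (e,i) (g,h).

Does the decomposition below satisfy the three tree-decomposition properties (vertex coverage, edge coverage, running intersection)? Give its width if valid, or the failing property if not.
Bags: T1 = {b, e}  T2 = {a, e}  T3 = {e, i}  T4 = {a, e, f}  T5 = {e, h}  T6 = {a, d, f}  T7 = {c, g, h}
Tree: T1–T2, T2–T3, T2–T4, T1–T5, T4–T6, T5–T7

No — edge (c,e) lies in no bag.

A tree decomposition must satisfy three properties: every vertex lies in some bag; for every edge, both endpoints lie together in some bag; and for every vertex, the bags containing it form a connected subtree. Here edge (c,e) lies in no bag, so the decomposition is invalid.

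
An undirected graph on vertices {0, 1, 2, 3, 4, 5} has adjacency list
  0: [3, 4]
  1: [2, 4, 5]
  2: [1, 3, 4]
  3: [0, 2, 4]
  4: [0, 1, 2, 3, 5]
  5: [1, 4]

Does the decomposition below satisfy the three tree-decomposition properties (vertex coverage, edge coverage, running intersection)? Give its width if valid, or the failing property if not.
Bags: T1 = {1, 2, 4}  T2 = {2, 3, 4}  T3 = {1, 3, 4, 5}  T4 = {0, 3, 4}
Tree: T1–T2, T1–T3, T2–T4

A tree decomposition must satisfy three properties: every vertex lies in some bag; for every edge, both endpoints lie together in some bag; and for every vertex, the bags containing it form a connected subtree. Here bags containing vertex 3 are not connected in the tree, so the decomposition is invalid.

No — bags containing vertex 3 are not connected in the tree.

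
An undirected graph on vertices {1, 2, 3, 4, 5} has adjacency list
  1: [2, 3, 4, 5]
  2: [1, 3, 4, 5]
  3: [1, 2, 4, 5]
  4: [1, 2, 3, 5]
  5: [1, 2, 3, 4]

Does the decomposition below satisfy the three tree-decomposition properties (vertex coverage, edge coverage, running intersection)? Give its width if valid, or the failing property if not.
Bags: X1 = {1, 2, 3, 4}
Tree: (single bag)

A tree decomposition must satisfy three properties: every vertex lies in some bag; for every edge, both endpoints lie together in some bag; and for every vertex, the bags containing it form a connected subtree. Here vertex 5 appears in no bag, so the decomposition is invalid.

No — vertex 5 appears in no bag.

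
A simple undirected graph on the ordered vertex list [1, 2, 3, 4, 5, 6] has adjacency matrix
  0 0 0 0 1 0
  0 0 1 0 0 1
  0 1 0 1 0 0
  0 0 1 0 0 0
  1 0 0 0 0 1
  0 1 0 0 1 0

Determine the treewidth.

A width-1 tree decomposition is:
Bags: B1 = {3, 4}  B2 = {2, 3}  B3 = {2, 6}  B4 = {5, 6}  B5 = {1, 5}
Tree: B1–B2, B2–B3, B3–B4, B4–B5
Every bag has size at most 2, so the width is 2 − 1 = 1 and tw(G) ≤ 1. Any graph with an edge has treewidth ≥ 1, and G has the edge 4–3. Hence tw(G) = 1 exactly.

1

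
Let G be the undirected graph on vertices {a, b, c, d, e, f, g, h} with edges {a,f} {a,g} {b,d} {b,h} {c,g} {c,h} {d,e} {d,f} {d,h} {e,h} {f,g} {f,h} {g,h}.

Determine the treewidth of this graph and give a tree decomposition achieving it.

Treewidth 2.
One such decomposition:
Bags: B1 = {d, f, h}  B2 = {f, g, h}  B3 = {b, d, h}  B4 = {a, f, g}  B5 = {c, g, h}  B6 = {d, e, h}
Tree: B1–B2, B1–B3, B2–B4, B2–B5, B3–B6

Each bag holds 3 vertices, so the decomposition has width 2, which upper-bounds the treewidth. For the lower bound, the 3 vertices {d, e, h} are pairwise adjacent, and any tree decomposition puts a clique entirely inside one bag — forcing width ≥ 2. The upper and lower bounds meet at 2, so that is the treewidth.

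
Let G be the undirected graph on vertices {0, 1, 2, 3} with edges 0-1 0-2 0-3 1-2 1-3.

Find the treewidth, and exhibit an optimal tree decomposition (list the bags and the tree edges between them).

Treewidth 2.
One optimal decomposition is:
Bags: B1 = {0, 1, 2}  B2 = {0, 1, 3}
Tree: B1–B2

The largest bag has 3 vertices, giving width 2; this decomposition certifies tw(G) ≤ 2. Conversely, {0, 1, 2} is a clique of size 3, and the vertices of any clique must share a bag in every tree decomposition; so some bag has ≥ 3 vertices and tw(G) ≥ 2. Hence tw(G) = 2 exactly.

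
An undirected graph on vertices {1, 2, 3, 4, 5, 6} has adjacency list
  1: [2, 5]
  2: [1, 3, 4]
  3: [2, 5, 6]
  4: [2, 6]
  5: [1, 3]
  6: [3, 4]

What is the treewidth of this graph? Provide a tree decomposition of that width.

Treewidth 2.
One such decomposition:
Bags: B1 = {1, 3, 5}  B2 = {1, 2, 3}  B3 = {2, 3, 6}  B4 = {2, 4, 6}
Tree: B1–B2, B2–B3, B3–B4

Every bag has size at most 3, so the width is 3 − 1 = 2 and tw(G) ≤ 2. The edges 5–1–2–3–5 form a cycle, so G is not a tree and its treewidth is at least 2. Combining the bounds, tw(G) = 2.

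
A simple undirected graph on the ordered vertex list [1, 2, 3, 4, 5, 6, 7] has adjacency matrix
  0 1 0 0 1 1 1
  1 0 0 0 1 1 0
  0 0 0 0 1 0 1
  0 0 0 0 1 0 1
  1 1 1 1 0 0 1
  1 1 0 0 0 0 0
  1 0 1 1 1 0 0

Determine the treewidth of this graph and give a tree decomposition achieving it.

Each bag holds 3 vertices, so the decomposition has width 2, which upper-bounds the treewidth. For the lower bound, the 3 vertices {1, 2, 5} are pairwise adjacent, and any tree decomposition puts a clique entirely inside one bag — forcing width ≥ 2. The upper and lower bounds meet at 2, so that is the treewidth.

Treewidth 2.
One such decomposition:
Bags: B1 = {1, 5, 7}  B2 = {4, 5, 7}  B3 = {1, 2, 5}  B4 = {3, 5, 7}  B5 = {1, 2, 6}
Tree: B1–B2, B1–B3, B2–B4, B3–B5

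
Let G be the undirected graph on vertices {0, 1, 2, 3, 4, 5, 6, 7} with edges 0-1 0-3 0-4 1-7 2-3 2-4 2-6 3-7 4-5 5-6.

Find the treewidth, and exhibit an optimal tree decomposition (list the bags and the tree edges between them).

The largest bag has 3 vertices, giving width 2; this decomposition certifies tw(G) ≤ 2. For the lower bound, G contains the cycle 1–7–3–0–1, so G is not a forest; only forests have treewidth ≤ 1, hence tw(G) ≥ 2. Combining the bounds, tw(G) = 2.

Treewidth 2.
One optimal decomposition is:
Bags: B1 = {0, 1, 7}  B2 = {0, 3, 7}  B3 = {0, 3, 4}  B4 = {2, 3, 4}  B5 = {2, 4, 5}  B6 = {2, 5, 6}
Tree: B1–B2, B2–B3, B3–B4, B4–B5, B5–B6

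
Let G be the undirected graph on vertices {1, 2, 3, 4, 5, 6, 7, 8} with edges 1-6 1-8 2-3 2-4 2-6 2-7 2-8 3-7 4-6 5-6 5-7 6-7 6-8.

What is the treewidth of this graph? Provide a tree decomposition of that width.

Every bag has size at most 3, so the width is 3 − 1 = 2 and tw(G) ≤ 2. For the lower bound, the 3 vertices {2, 3, 7} are pairwise adjacent, and any tree decomposition puts a clique entirely inside one bag — forcing width ≥ 2. Therefore the treewidth is 2.

Treewidth 2.
One such decomposition:
Bags: B1 = {2, 6, 8}  B2 = {2, 6, 7}  B3 = {1, 6, 8}  B4 = {2, 3, 7}  B5 = {5, 6, 7}  B6 = {2, 4, 6}
Tree: B1–B2, B1–B3, B2–B4, B2–B5, B1–B6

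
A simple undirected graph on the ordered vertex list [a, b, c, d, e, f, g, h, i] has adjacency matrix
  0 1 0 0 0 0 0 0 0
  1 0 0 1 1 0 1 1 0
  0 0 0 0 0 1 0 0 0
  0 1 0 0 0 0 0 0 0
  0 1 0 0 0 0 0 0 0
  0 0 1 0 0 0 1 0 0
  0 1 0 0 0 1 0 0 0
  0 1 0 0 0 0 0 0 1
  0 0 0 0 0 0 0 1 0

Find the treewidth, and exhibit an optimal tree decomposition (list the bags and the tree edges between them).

Treewidth 1.
One optimal decomposition is:
Bags: B1 = {b, g}  B2 = {f, g}  B3 = {b, e}  B4 = {b, d}  B5 = {b, h}  B6 = {a, b}  B7 = {h, i}  B8 = {c, f}
Tree: B1–B2, B1–B3, B3–B4, B4–B5, B1–B6, B5–B7, B2–B8

Each bag holds 2 vertices, so the decomposition has width 1, which upper-bounds the treewidth. G has an edge, so its treewidth is at least 1. Combining the bounds, tw(G) = 1.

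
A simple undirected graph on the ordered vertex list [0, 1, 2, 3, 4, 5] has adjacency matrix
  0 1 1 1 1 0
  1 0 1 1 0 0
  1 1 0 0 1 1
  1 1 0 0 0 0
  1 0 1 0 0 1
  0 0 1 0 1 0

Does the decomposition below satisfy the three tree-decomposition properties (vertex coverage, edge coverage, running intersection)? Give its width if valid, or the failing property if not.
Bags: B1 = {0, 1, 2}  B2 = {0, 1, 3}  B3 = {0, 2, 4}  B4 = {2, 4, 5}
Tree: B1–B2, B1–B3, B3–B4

Checking the three conditions: (i) the bags cover all of {0, 1, 2, 3, 4, 5}; (ii) for each edge, some bag contains both endpoints; (iii) the bags containing any fixed vertex form a subtree. All hold, so the decomposition is valid with width 3 − 1 = 2.

Yes; width 2.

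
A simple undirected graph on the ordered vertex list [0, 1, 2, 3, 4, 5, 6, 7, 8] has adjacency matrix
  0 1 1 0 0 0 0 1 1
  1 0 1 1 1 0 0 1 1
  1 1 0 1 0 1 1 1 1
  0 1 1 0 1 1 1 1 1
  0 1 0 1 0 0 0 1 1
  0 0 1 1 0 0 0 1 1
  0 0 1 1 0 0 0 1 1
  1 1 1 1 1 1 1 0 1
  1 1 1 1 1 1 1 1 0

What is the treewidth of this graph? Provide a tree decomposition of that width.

Treewidth 4.
One such decomposition:
Bags: B1 = {0, 1, 2, 7, 8}  B2 = {1, 2, 3, 7, 8}  B3 = {2, 3, 6, 7, 8}  B4 = {2, 3, 5, 7, 8}  B5 = {1, 3, 4, 7, 8}
Tree: B1–B2, B2–B3, B2–B4, B2–B5

Every bag has size at most 5, so the width is 5 − 1 = 4 and tw(G) ≤ 4. Conversely, {0, 1, 2, 7, 8} is a clique of size 5, and the vertices of any clique must share a bag in every tree decomposition; so some bag has ≥ 5 vertices and tw(G) ≥ 4. The upper and lower bounds meet at 4, so that is the treewidth.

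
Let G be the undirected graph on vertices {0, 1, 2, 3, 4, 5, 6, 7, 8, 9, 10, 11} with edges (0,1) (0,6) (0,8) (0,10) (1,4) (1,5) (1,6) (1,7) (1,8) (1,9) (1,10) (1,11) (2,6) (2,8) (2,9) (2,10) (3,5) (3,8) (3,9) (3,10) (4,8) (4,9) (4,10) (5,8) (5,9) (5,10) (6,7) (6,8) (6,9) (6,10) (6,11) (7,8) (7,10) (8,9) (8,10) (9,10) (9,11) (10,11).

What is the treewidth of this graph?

A width-4 tree decomposition is:
Bags: B1 = {1, 6, 8, 9, 10}  B2 = {1, 5, 8, 9, 10}  B3 = {0, 1, 6, 8, 10}  B4 = {2, 6, 8, 9, 10}  B5 = {1, 4, 8, 9, 10}  B6 = {1, 6, 9, 10, 11}  B7 = {1, 6, 7, 8, 10}  B8 = {3, 5, 8, 9, 10}
Tree: B1–B2, B1–B3, B1–B4, B1–B5, B1–B6, B3–B7, B2–B8
Each bag holds 5 vertices, so the decomposition has width 4, which upper-bounds the treewidth. Conversely, {1, 4, 8, 9, 10} is a clique of size 5, and the vertices of any clique must share a bag in every tree decomposition; so some bag has ≥ 5 vertices and tw(G) ≥ 4. Therefore the treewidth is 4.

4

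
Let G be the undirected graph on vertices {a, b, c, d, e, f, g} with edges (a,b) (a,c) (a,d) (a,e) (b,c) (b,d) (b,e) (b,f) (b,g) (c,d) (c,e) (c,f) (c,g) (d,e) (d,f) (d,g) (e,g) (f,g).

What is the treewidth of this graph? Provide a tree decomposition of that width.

The largest bag has 5 vertices, giving width 4; this decomposition certifies tw(G) ≤ 4. For the lower bound, the 5 vertices {b, c, d, e, g} are pairwise adjacent, and any tree decomposition puts a clique entirely inside one bag — forcing width ≥ 4. The upper and lower bounds meet at 4, so that is the treewidth.

Treewidth 4.
Bags: B1 = {a, b, c, d, e}  B2 = {b, c, d, e, g}  B3 = {b, c, d, f, g}
Tree: B1–B2, B2–B3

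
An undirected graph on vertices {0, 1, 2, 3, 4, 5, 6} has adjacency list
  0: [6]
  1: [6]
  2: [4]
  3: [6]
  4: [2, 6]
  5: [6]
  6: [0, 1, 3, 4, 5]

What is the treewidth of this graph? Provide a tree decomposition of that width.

Each bag holds 2 vertices, so the decomposition has width 1, which upper-bounds the treewidth. Since G has at least one edge (e.g. 4–6), it is not an edgeless graph, so tw(G) ≥ 1. The upper and lower bounds meet at 1, so that is the treewidth.

Treewidth 1.
Bags: B1 = {4, 6}  B2 = {0, 6}  B3 = {2, 4}  B4 = {3, 6}  B5 = {1, 6}  B6 = {5, 6}
Tree: B1–B2, B1–B3, B2–B4, B2–B5, B1–B6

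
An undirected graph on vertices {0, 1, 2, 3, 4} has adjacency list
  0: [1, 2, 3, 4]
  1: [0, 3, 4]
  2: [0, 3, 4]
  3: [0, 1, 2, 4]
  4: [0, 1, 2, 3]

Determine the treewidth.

A width-3 tree decomposition is:
Bags: B1 = {0, 1, 3, 4}  B2 = {0, 2, 3, 4}
Tree: B1–B2
Each bag holds 4 vertices, so the decomposition has width 3, which upper-bounds the treewidth. For the lower bound, the 4 vertices {0, 1, 3, 4} are pairwise adjacent, and any tree decomposition puts a clique entirely inside one bag — forcing width ≥ 3. Hence tw(G) = 3 exactly.

3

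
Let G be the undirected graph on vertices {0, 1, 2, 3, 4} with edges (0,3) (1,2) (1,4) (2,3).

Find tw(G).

A width-1 tree decomposition is:
Bags: B1 = {2, 3}  B2 = {0, 3}  B3 = {1, 2}  B4 = {1, 4}
Tree: B1–B2, B1–B3, B3–B4
Every bag has size at most 2, so the width is 2 − 1 = 1 and tw(G) ≤ 1. G has an edge, so its treewidth is at least 1. Combining the bounds, tw(G) = 1.

1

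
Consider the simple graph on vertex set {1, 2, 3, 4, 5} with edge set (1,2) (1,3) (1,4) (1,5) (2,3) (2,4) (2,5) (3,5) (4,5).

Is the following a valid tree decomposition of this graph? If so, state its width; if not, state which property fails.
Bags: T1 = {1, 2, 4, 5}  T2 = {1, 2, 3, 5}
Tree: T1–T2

Every vertex of G appears in some bag (union = {1, 2, 3, 4, 5}); every edge is covered by a bag; and for each vertex v the set of bags containing v is connected in the bag tree. The decomposition is therefore valid. The largest bag has 4 vertices, so the width is 3.

Yes; width 3.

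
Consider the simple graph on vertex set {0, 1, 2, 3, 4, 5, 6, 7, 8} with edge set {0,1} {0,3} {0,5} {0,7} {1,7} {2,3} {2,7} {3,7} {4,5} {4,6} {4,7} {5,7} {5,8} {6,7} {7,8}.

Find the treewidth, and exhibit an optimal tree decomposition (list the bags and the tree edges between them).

Treewidth 2.
One optimal decomposition is:
Bags: B1 = {0, 1, 7}  B2 = {0, 5, 7}  B3 = {4, 5, 7}  B4 = {4, 6, 7}  B5 = {5, 7, 8}  B6 = {0, 3, 7}  B7 = {2, 3, 7}
Tree: B1–B2, B2–B3, B3–B4, B2–B5, B2–B6, B6–B7

The largest bag has 3 vertices, giving width 2; this decomposition certifies tw(G) ≤ 2. Conversely, {0, 1, 7} is a clique of size 3, and the vertices of any clique must share a bag in every tree decomposition; so some bag has ≥ 3 vertices and tw(G) ≥ 2. The upper and lower bounds meet at 2, so that is the treewidth.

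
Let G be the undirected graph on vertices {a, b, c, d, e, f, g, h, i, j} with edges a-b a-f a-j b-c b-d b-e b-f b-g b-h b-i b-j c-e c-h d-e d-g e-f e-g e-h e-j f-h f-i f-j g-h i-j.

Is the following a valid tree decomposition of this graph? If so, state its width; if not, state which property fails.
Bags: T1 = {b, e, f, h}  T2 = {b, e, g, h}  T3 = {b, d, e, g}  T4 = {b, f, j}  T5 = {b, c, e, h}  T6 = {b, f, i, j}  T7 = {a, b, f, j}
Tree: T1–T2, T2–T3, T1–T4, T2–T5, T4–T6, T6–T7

A tree decomposition must satisfy three properties: every vertex lies in some bag; for every edge, both endpoints lie together in some bag; and for every vertex, the bags containing it form a connected subtree. Here edge (e,j) lies in no bag, so the decomposition is invalid.

No — edge (e,j) lies in no bag.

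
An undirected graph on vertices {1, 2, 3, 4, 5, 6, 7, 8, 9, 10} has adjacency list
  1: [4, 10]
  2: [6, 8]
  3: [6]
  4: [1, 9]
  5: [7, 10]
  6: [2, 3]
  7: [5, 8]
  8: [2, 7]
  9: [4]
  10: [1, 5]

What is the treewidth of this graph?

1

A width-1 tree decomposition is:
Bags: B1 = {3, 6}  B2 = {2, 6}  B3 = {2, 8}  B4 = {7, 8}  B5 = {5, 7}  B6 = {5, 10}  B7 = {1, 10}  B8 = {1, 4}  B9 = {4, 9}
Tree: B1–B2, B2–B3, B3–B4, B4–B5, B5–B6, B6–B7, B7–B8, B8–B9
Every bag has size at most 2, so the width is 2 − 1 = 1 and tw(G) ≤ 1. Since G has at least one edge (e.g. 3–6), it is not an edgeless graph, so tw(G) ≥ 1. Combining the bounds, tw(G) = 1.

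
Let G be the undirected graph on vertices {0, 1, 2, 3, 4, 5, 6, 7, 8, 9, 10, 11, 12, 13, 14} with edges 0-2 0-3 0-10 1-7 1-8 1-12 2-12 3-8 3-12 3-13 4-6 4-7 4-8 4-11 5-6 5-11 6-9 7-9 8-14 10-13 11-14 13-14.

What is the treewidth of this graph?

A width-3 tree decomposition is:
Bags: B1 = {5, 6, 7, 9}  B2 = {4, 5, 6, 7}  B3 = {4, 5, 7, 11}  B4 = {1, 4, 7, 11}  B5 = {1, 4, 8, 11}  B6 = {1, 8, 11, 14}  B7 = {1, 8, 12, 14}  B8 = {3, 8, 12, 14}  B9 = {3, 12, 13, 14}  B10 = {2, 3, 12, 13}  B11 = {0, 2, 3, 13}  B12 = {0, 2, 10, 13}
Tree: B1–B2, B2–B3, B3–B4, B4–B5, B5–B6, B6–B7, B7–B8, B8–B9, B9–B10, B10–B11, B11–B12
The largest bag has 4 vertices, giving width 3; this decomposition certifies tw(G) ≤ 3. For the lower bound: the 4 vertex sets {5,6,9}, {7}, {4}, {1,8,11,14} are disjoint, each induces a connected subgraph, and every pair is joined by at least one edge of G. Contracting each set to a single vertex therefore yields K_{4} as a minor, and since treewidth is minor-monotone, tw(G) ≥ tw(K_{4}) = 3. Combining the bounds, tw(G) = 3.

3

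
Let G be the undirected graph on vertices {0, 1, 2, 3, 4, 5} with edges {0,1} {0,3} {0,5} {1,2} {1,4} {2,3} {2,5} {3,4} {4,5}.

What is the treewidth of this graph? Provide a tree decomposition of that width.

Every bag has size at most 4, so the width is 4 − 1 = 3 and tw(G) ≤ 3. For the lower bound: the 4 vertex sets {2,3}, {4,5}, {1}, {0} are disjoint, each induces a connected subgraph, and every pair is joined by at least one edge of G. Contracting each set to a single vertex therefore yields K_{4} as a minor, and since treewidth is minor-monotone, tw(G) ≥ tw(K_{4}) = 3. Therefore the treewidth is 3.

Treewidth 3.
Bags: B1 = {1, 2, 3, 5}  B2 = {1, 3, 4, 5}  B3 = {0, 1, 3, 5}
Tree: B1–B2, B2–B3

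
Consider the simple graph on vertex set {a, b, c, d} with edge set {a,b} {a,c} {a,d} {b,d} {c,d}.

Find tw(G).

2

A width-2 tree decomposition is:
Bags: B1 = {a, c, d}  B2 = {a, b, d}
Tree: B1–B2
Every bag has size at most 3, so the width is 3 − 1 = 2 and tw(G) ≤ 2. Conversely, {a, c, d} is a clique of size 3, and the vertices of any clique must share a bag in every tree decomposition; so some bag has ≥ 3 vertices and tw(G) ≥ 2. The upper and lower bounds meet at 2, so that is the treewidth.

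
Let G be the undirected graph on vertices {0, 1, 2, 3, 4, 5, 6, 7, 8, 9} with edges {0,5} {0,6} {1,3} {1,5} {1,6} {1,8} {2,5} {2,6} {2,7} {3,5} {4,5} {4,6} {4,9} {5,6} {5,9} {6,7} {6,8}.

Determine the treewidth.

2

A width-2 tree decomposition is:
Bags: B1 = {4, 5, 6}  B2 = {1, 5, 6}  B3 = {2, 5, 6}  B4 = {1, 6, 8}  B5 = {0, 5, 6}  B6 = {4, 5, 9}  B7 = {2, 6, 7}  B8 = {1, 3, 5}
Tree: B1–B2, B1–B3, B2–B4, B2–B5, B1–B6, B3–B7, B2–B8
Every bag has size at most 3, so the width is 3 − 1 = 2 and tw(G) ≤ 2. For the lower bound, the 3 vertices {1, 6, 8} are pairwise adjacent, and any tree decomposition puts a clique entirely inside one bag — forcing width ≥ 2. Therefore the treewidth is 2.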